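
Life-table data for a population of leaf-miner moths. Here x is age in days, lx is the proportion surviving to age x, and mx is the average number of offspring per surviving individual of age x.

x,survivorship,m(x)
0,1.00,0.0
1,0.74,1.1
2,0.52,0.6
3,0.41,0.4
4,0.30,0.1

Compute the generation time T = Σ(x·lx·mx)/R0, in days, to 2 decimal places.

1.55

lx·mx: 0, 0.814, 0.312, 0.164, 0.03 → R0 = 1.32
x·lx·mx: 0, 0.814, 0.624, 0.492, 0.12 → Σ = 2.05
T = 2.05 / 1.32 = 1.55303… → 1.55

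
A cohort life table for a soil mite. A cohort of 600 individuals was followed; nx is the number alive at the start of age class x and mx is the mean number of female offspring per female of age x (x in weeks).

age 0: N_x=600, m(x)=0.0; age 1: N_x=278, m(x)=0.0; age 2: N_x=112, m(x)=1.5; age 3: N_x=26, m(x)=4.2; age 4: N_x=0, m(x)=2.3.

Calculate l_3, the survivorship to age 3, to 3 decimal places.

0.043

l_3 = n_3/n_0 = 26/600 = 0.043333… → 0.043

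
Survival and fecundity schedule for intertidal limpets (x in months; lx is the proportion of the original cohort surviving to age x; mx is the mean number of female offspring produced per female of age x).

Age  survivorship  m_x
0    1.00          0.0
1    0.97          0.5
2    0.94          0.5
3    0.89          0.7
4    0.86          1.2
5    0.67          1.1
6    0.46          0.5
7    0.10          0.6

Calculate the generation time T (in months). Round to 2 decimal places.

lx·mx: 0, 0.485, 0.47, 0.623, 1.032, 0.737, 0.23, 0.06 → R0 = 3.637
x·lx·mx: 0, 0.485, 0.94, 1.869, 4.128, 3.685, 1.38, 0.42 → Σ = 12.907
T = 12.907 / 3.637 = 3.548804… → 3.55

3.55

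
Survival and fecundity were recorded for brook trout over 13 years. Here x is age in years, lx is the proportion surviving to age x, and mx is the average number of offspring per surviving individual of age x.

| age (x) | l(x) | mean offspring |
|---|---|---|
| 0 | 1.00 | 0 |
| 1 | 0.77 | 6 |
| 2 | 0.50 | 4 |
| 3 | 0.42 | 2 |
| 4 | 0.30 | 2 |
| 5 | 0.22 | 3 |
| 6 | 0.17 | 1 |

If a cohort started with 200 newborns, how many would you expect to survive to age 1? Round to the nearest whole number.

154

Expected survivors = N0 · l_1 = 200 × 0.77 = 154 → 154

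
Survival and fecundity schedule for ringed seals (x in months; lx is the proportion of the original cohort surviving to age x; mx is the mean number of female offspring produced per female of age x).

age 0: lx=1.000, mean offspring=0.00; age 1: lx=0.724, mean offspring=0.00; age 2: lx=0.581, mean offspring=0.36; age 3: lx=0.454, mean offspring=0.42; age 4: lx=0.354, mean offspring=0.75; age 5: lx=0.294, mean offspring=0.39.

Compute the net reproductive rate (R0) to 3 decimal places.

0.780

lx·mx by age: 0, 0, 0.20916, 0.19068, 0.2655, 0.11466
R0 = Σ lx·mx = 0.78 → 0.780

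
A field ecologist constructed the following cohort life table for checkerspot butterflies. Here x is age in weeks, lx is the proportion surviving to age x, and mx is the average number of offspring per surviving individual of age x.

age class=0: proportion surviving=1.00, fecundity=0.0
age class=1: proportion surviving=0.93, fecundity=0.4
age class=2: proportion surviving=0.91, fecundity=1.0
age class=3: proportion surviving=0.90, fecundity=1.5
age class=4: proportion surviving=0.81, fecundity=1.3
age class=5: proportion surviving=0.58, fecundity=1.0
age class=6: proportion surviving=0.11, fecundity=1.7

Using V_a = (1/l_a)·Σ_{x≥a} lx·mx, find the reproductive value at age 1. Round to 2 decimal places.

4.79

lx·mx for x ≥ 1: 0.372, 0.91, 1.35, 1.053, 0.58, 0.187 → sum = 4.452
V_1 = 4.452 / l_1 = 4.452 / 0.93 = 4.787097… → 4.79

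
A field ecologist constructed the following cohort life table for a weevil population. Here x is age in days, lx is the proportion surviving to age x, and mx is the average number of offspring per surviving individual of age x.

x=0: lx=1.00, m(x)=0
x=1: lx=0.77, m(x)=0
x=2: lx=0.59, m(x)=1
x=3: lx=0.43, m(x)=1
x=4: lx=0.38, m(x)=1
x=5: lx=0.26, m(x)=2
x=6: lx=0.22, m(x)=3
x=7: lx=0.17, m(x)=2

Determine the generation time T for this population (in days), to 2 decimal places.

lx·mx: 0, 0, 0.59, 0.43, 0.38, 0.52, 0.66, 0.34 → R0 = 2.92
x·lx·mx: 0, 0, 1.18, 1.29, 1.52, 2.6, 3.96, 2.38 → Σ = 12.93
T = 12.93 / 2.92 = 4.428082… → 4.43

4.43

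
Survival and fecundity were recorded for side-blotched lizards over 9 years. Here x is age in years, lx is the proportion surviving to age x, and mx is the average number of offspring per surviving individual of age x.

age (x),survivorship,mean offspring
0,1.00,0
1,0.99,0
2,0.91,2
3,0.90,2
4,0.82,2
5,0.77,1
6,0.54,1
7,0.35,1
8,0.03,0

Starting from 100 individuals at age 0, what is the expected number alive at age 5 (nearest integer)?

Expected survivors = N0 · l_5 = 100 × 0.77 = 77 → 77

77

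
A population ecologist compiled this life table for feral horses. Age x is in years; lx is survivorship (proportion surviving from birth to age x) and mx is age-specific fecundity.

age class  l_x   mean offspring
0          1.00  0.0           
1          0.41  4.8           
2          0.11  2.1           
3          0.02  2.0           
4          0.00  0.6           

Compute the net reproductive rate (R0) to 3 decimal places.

2.239

lx·mx by age: 0, 1.968, 0.231, 0.04, 0
R0 = Σ lx·mx = 2.239 → 2.239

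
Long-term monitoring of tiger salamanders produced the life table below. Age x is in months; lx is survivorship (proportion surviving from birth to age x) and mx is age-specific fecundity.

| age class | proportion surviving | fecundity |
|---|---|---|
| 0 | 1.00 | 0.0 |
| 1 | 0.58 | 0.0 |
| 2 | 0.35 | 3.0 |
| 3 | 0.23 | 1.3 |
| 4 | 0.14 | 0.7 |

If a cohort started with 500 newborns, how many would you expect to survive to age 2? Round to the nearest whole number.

175

Expected survivors = N0 · l_2 = 500 × 0.35 = 175 → 175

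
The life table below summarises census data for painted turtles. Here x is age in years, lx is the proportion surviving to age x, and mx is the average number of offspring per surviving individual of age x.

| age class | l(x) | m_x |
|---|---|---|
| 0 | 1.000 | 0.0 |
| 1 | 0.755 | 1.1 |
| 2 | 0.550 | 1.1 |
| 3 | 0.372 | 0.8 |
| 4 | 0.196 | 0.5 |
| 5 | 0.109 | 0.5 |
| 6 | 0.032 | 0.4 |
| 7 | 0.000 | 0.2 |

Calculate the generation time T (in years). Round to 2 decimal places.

1.94

lx·mx: 0, 0.8305, 0.605, 0.2976, 0.098, 0.0545, 0.0128, 0 → R0 = 1.8984
x·lx·mx: 0, 0.8305, 1.21, 0.8928, 0.392, 0.2725, 0.0768, 0 → Σ = 3.6746
T = 3.6746 / 1.8984 = 1.93563… → 1.94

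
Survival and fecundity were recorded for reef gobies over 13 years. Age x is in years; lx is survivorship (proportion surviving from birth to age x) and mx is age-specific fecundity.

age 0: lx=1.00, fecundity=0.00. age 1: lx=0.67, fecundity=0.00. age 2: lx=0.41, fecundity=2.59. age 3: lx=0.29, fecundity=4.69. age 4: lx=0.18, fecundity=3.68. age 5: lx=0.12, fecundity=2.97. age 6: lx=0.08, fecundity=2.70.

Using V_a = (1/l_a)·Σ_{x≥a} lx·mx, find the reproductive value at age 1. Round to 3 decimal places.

lx·mx for x ≥ 1: 0, 1.0619, 1.3601, 0.6624, 0.3564, 0.216 → sum = 3.6568
V_1 = 3.6568 / l_1 = 3.6568 / 0.67 = 5.45791… → 5.458

5.458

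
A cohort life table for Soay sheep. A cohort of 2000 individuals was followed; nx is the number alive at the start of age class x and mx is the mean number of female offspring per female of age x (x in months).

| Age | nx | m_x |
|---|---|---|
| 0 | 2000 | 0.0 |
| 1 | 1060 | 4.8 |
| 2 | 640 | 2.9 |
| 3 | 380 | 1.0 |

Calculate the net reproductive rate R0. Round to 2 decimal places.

3.66

lx = nx/n0 = nx/2000: 1, 0.53, 0.32, 0.19
lx·mx by age: 0, 2.544, 0.928, 0.19
R0 = Σ lx·mx = 3.662 → 3.66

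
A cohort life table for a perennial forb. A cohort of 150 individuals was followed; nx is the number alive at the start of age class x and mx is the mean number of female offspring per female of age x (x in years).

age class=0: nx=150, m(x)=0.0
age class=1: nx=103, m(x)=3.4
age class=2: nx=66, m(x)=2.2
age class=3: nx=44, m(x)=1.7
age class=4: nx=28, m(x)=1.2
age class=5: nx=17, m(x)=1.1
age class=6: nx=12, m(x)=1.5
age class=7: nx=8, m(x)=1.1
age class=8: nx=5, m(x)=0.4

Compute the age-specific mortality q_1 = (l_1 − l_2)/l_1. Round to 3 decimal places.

0.359

lx = nx/n0 = nx/150: 1, 0.68667…, 0.44, 0.29333…, 0.18667…, 0.11333…, 0.08, 0.05333…, 0.03333…
q_1 = (l_1 − l_2) / l_1 = (0.686667… − 0.44) / 0.686667…
     = 0.246667… / 0.686667… = 0.359223… → 0.359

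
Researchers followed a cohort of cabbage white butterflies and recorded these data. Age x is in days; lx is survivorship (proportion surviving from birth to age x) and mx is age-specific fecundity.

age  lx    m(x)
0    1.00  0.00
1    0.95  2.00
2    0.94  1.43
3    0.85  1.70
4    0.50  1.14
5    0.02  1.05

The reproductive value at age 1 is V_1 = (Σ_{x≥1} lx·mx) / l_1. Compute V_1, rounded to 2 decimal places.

5.56

lx·mx for x ≥ 1: 1.9, 1.3442, 1.445, 0.57, 0.021 → sum = 5.2802
V_1 = 5.2802 / l_1 = 5.2802 / 0.95 = 5.558105… → 5.56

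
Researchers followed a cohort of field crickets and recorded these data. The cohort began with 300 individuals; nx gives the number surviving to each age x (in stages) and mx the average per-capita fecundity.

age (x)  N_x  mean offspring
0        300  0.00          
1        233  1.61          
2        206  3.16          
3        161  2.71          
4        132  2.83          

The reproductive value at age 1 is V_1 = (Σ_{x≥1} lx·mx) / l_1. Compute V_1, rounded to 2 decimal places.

lx = nx/n0 = nx/300: 1, 0.77667…, 0.68667…, 0.53667…, 0.44
lx·mx for x ≥ 1: 1.250433…, 2.169867…, 1.454367…, 1.2452 → sum = 6.119867…
V_1 = 6.119867… / l_1 = 6.119867… / 0.776667… = 7.879657… → 7.88

7.88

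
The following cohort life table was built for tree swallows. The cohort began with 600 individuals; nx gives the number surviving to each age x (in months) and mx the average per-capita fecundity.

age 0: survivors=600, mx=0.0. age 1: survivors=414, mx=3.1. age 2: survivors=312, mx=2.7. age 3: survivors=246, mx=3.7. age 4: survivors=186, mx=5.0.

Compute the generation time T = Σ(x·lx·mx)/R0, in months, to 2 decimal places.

2.37

lx = nx/n0 = nx/600: 1, 0.69, 0.52, 0.41, 0.31
lx·mx: 0, 2.139, 1.404, 1.517, 1.55 → R0 = 6.61
x·lx·mx: 0, 2.139, 2.808, 4.551, 6.2 → Σ = 15.698
T = 15.698 / 6.61 = 2.374887… → 2.37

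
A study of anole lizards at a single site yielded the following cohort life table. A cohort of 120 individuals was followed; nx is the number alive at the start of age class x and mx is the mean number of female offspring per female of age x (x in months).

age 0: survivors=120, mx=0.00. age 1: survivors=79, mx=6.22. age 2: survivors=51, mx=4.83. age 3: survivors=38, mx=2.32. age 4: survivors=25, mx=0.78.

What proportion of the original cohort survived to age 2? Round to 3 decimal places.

l_2 = n_2/n_0 = 51/120 = 0.425 → 0.425

0.425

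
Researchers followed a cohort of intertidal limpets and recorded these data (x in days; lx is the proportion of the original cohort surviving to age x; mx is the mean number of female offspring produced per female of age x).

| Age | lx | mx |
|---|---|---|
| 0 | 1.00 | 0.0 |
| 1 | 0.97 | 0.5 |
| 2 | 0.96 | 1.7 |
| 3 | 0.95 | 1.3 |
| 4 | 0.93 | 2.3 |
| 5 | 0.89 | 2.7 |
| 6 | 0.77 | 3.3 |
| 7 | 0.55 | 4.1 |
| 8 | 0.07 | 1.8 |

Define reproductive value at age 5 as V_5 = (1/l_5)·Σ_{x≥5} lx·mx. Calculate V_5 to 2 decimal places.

8.23

lx·mx for x ≥ 5: 2.403, 2.541, 2.255, 0.126 → sum = 7.325
V_5 = 7.325 / l_5 = 7.325 / 0.89 = 8.230337… → 8.23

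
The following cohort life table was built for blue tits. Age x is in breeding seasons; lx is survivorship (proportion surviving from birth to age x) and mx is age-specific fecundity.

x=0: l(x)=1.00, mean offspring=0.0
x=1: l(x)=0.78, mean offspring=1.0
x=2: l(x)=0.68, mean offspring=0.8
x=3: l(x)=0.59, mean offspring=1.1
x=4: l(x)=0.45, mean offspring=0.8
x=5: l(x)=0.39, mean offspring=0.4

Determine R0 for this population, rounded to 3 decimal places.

2.489

lx·mx by age: 0, 0.78, 0.544, 0.649, 0.36, 0.156
R0 = Σ lx·mx = 2.489 → 2.489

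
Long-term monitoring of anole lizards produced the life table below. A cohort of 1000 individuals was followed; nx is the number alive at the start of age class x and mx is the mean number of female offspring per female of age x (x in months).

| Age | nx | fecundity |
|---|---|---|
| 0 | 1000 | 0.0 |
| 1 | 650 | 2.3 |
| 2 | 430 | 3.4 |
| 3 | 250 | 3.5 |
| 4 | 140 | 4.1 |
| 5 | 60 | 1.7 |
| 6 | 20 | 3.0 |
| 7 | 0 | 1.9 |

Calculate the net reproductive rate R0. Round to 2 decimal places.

lx = nx/n0 = nx/1000: 1, 0.65, 0.43, 0.25, 0.14, 0.06, 0.02, 0
lx·mx by age: 0, 1.495, 1.462, 0.875, 0.574, 0.102, 0.06, 0
R0 = Σ lx·mx = 4.568 → 4.57

4.57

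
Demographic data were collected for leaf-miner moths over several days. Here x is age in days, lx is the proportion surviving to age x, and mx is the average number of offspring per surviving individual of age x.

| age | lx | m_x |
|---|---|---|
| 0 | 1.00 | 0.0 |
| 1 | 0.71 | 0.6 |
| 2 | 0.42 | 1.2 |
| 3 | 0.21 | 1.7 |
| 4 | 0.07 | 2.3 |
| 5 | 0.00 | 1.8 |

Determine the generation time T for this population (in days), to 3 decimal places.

lx·mx: 0, 0.426, 0.504, 0.357, 0.161, 0 → R0 = 1.448
x·lx·mx: 0, 0.426, 1.008, 1.071, 0.644, 0 → Σ = 3.149
T = 3.149 / 1.448 = 2.174724… → 2.175

2.175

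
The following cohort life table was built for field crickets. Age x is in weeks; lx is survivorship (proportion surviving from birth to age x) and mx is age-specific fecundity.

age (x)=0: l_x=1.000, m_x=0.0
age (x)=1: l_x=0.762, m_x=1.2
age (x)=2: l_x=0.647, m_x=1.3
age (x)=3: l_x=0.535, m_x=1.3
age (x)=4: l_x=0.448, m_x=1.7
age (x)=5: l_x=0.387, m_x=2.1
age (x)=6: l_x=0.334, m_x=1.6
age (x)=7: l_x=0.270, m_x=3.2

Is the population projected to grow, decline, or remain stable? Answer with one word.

growing

R0 = Σ lx·mx = 0 + 0.9144 + 0.8411 + 0.6955 + 0.7616 + 0.8127 + 0.5344 + 0.864 = 5.4237
R0 > 1, so the population is growing.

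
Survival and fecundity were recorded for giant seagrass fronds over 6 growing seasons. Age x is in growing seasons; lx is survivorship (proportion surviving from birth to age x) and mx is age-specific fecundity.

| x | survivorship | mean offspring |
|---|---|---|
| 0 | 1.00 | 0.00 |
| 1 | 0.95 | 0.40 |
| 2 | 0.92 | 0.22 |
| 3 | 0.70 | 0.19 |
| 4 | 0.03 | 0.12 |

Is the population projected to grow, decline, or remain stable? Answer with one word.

declining

R0 = Σ lx·mx = 0 + 0.38 + 0.2024 + 0.133 + 0.0036 = 0.719
R0 < 1, so the population is declining.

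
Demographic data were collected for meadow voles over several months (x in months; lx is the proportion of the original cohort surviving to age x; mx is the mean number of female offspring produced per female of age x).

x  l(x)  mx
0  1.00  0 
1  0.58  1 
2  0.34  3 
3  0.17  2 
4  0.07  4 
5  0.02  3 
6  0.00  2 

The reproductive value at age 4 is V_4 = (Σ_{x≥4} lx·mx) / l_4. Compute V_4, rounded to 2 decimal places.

lx·mx for x ≥ 4: 0.28, 0.06, 0 → sum = 0.34
V_4 = 0.34 / l_4 = 0.34 / 0.07 = 4.857143… → 4.86

4.86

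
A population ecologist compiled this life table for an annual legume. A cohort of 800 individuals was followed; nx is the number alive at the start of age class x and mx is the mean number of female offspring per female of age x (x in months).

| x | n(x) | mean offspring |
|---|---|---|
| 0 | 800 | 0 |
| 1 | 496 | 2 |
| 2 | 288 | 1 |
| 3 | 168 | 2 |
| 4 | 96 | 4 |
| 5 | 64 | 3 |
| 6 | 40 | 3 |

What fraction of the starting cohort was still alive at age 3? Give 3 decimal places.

0.210

l_3 = n_3/n_0 = 168/800 = 0.21 → 0.210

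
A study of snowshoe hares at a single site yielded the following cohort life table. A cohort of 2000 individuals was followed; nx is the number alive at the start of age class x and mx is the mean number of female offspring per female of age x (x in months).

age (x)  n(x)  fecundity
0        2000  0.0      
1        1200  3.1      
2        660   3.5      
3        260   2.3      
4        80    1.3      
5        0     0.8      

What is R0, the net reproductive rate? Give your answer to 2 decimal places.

3.37

lx = nx/n0 = nx/2000: 1, 0.6, 0.33, 0.13, 0.04, 0
lx·mx by age: 0, 1.86, 1.155, 0.299, 0.052, 0
R0 = Σ lx·mx = 3.366 → 3.37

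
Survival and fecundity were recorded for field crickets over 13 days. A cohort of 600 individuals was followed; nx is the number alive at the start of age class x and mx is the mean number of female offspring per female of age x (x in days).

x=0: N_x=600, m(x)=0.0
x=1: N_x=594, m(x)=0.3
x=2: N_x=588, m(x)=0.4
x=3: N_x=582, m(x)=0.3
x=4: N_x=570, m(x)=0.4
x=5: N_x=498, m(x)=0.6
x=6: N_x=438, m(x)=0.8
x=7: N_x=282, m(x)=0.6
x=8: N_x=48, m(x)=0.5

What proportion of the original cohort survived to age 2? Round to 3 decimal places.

l_2 = n_2/n_0 = 588/600 = 0.98 → 0.980

0.980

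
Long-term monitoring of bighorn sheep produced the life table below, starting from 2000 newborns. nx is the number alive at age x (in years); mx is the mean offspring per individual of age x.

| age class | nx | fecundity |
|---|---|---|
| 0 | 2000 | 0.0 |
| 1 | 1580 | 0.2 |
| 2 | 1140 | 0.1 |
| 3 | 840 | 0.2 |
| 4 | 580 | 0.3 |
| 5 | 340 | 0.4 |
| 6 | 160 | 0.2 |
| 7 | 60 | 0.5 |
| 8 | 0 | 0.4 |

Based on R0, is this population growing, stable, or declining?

declining

lx = nx/n0 = nx/2000: 1, 0.79, 0.57, 0.42, 0.29, 0.17, 0.08, 0.03, 0
R0 = Σ lx·mx = 0 + 0.158 + 0.057 + 0.084 + 0.087 + 0.068 + 0.016 + 0.015 + 0 = 0.485
R0 < 1, so the population is declining.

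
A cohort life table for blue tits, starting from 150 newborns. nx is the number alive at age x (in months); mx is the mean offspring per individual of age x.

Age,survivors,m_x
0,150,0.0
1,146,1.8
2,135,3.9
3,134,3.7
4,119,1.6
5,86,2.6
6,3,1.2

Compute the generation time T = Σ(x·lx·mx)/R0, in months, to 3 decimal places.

lx = nx/n0 = nx/150: 1, 0.97333…, 0.9, 0.89333…, 0.79333…, 0.57333…, 0.02
lx·mx: 0, 1.752…, 3.51, 3.305333…, 1.269333…, 1.490667…, 0.024 → R0 = 11.351333…
x·lx·mx: 0, 1.752…, 7.02, 9.916…, 5.077333…, 7.453333…, 0.144 → Σ = 31.362667…
T = 31.362667… / 11.351333… = 2.762906… → 2.763

2.763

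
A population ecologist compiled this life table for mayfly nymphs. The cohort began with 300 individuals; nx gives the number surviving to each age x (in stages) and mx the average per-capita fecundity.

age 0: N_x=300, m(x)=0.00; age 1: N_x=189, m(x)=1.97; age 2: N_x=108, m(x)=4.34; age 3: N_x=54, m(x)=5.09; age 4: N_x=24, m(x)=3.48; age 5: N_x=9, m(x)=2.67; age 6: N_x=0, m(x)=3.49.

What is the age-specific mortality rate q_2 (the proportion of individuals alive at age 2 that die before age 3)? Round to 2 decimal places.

lx = nx/n0 = nx/300: 1, 0.63, 0.36, 0.18, 0.08, 0.03, 0
q_2 = (l_2 − l_3) / l_2 = (0.36 − 0.18) / 0.36
     = 0.18 / 0.36 = 0.5 → 0.50

0.50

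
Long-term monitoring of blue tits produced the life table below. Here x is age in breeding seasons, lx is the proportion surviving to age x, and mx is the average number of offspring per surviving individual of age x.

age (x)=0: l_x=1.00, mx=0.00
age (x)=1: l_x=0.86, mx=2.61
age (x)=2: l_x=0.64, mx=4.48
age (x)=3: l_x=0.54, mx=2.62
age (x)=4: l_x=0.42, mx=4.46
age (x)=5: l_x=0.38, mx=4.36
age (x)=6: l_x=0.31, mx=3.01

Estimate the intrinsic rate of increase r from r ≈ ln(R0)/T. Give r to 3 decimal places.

0.784

R0 = Σ lx·mx = 0 + 2.2446 + 2.8672 + 1.4148 + 1.8732 + 1.6568 + 0.9331 = 10.9897
Σ x·lx·mx = 33.5988; T = 33.5988/10.9897 = 3.0573…
r ≈ ln(R0)/T = ln(10.9897)/3.0573… = 0.78401… → 0.784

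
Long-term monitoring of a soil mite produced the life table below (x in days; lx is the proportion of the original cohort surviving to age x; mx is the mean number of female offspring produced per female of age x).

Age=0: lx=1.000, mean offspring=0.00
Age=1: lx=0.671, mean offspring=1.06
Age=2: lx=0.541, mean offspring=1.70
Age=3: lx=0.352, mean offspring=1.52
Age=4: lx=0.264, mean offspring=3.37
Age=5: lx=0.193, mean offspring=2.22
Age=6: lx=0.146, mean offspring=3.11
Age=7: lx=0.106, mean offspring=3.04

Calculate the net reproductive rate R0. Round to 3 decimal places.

4.260

lx·mx by age: 0, 0.71126, 0.9197, 0.53504, 0.88968, 0.42846, 0.45406, 0.32224
R0 = Σ lx·mx = 4.26044 → 4.260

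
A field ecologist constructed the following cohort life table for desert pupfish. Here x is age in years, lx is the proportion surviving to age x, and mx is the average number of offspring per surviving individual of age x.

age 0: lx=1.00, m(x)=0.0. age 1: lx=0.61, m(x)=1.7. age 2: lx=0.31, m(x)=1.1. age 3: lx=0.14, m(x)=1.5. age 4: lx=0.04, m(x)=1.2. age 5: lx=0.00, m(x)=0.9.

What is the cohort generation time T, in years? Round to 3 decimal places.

lx·mx: 0, 1.037, 0.341, 0.21, 0.048, 0 → R0 = 1.636
x·lx·mx: 0, 1.037, 0.682, 0.63, 0.192, 0 → Σ = 2.541
T = 2.541 / 1.636 = 1.553178… → 1.553

1.553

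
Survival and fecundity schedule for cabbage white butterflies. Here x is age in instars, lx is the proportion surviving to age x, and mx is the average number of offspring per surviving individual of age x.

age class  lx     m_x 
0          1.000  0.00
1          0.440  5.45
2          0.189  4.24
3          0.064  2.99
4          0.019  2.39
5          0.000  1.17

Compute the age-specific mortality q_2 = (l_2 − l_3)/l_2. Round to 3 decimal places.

0.661

q_2 = (l_2 − l_3) / l_2 = (0.189 − 0.064) / 0.189
     = 0.125 / 0.189 = 0.661376… → 0.661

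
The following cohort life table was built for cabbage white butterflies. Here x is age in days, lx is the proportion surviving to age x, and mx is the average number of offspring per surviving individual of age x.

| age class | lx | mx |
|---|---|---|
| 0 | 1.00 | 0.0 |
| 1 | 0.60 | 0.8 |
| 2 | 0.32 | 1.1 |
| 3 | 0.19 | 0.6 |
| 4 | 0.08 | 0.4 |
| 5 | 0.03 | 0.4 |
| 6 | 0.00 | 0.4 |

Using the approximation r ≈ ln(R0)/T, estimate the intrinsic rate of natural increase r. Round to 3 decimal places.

R0 = Σ lx·mx = 0 + 0.48 + 0.352 + 0.114 + 0.032 + 0.012 + 0 = 0.99
Σ x·lx·mx = 1.714; T = 1.714/0.99 = 1.73131…
r ≈ ln(R0)/T = ln(0.99)/1.73131… = -0.00581… → -0.006

-0.006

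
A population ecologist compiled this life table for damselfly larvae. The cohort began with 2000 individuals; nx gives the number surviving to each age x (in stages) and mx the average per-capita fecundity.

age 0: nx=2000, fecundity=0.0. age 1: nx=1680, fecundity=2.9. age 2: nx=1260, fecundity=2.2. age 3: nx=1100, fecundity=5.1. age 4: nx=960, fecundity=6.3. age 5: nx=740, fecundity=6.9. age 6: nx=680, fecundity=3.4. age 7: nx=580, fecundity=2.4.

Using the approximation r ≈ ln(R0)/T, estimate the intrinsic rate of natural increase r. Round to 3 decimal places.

lx = nx/n0 = nx/2000: 1, 0.84, 0.63, 0.55, 0.48, 0.37, 0.34, 0.29
R0 = Σ lx·mx = 0 + 2.436 + 1.386 + 2.805 + 3.024 + 2.553 + 1.156 + 0.696 = 14.056
Σ x·lx·mx = 50.292; T = 50.292/14.056 = 3.57797…
r ≈ ln(R0)/T = ln(14.056)/3.57797… = 0.7387… → 0.739

0.739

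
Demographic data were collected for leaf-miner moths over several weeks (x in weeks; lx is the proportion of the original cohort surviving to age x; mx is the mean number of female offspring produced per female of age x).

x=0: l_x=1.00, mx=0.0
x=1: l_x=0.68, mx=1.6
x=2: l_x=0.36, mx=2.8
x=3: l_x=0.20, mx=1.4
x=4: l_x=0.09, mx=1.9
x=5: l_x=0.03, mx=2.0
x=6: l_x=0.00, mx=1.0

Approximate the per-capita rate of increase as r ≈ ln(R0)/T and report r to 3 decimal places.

0.507

R0 = Σ lx·mx = 0 + 1.088 + 1.008 + 0.28 + 0.171 + 0.06 + 0 = 2.607
Σ x·lx·mx = 4.928; T = 4.928/2.607 = 1.8903…
r ≈ ln(R0)/T = ln(2.607)/1.8903… = 0.5069… → 0.507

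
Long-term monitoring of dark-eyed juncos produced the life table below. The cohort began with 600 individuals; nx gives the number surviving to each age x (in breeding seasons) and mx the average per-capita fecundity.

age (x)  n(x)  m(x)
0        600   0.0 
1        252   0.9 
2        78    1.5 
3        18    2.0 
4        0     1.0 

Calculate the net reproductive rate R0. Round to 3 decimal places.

lx = nx/n0 = nx/600: 1, 0.42, 0.13, 0.03, 0
lx·mx by age: 0, 0.378, 0.195, 0.06, 0
R0 = Σ lx·mx = 0.633 → 0.633

0.633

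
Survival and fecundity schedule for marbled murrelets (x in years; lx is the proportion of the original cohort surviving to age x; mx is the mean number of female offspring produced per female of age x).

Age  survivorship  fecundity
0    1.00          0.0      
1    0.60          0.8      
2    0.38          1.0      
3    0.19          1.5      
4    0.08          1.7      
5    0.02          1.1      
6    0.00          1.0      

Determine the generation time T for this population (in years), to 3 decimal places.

lx·mx: 0, 0.48, 0.38, 0.285, 0.136, 0.022, 0 → R0 = 1.303
x·lx·mx: 0, 0.48, 0.76, 0.855, 0.544, 0.11, 0 → Σ = 2.749
T = 2.749 / 1.303 = 2.109747… → 2.110

2.110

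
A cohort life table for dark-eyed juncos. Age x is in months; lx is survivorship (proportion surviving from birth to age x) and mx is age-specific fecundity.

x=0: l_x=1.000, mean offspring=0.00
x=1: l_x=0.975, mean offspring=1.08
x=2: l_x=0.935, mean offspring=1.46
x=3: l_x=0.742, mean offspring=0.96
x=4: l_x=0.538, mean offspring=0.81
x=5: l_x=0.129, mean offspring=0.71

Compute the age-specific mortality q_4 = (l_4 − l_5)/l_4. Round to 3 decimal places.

q_4 = (l_4 − l_5) / l_4 = (0.538 − 0.129) / 0.538
     = 0.409 / 0.538 = 0.760223… → 0.760

0.760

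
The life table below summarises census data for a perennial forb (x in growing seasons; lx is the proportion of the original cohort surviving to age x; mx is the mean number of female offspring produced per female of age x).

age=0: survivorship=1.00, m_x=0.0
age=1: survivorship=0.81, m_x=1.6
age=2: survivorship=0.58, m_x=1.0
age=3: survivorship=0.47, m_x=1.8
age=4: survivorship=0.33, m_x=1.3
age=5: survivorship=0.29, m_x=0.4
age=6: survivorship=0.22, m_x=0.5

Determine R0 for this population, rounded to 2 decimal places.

lx·mx by age: 0, 1.296, 0.58, 0.846, 0.429, 0.116, 0.11
R0 = Σ lx·mx = 3.377 → 3.38

3.38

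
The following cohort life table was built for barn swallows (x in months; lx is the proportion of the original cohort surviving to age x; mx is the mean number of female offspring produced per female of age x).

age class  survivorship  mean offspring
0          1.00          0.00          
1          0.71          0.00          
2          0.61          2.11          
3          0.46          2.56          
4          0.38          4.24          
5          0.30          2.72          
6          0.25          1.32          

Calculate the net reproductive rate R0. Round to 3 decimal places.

5.222

lx·mx by age: 0, 0, 1.2871, 1.1776, 1.6112, 0.816, 0.33
R0 = Σ lx·mx = 5.2219 → 5.222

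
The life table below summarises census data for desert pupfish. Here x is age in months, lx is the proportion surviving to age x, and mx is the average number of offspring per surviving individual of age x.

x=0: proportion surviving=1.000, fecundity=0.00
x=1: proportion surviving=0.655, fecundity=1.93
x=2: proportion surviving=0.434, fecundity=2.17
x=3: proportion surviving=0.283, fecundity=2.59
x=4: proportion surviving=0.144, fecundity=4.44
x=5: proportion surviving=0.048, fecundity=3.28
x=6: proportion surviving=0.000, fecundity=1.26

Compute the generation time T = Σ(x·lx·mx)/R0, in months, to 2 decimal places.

2.33

lx·mx: 0, 1.26415, 0.94178, 0.73297, 0.63936, 0.15744, 0 → R0 = 3.7357
x·lx·mx: 0, 1.26415, 1.88356, 2.19891, 2.55744, 0.7872, 0 → Σ = 8.69126
T = 8.69126 / 3.7357 = 2.326541… → 2.33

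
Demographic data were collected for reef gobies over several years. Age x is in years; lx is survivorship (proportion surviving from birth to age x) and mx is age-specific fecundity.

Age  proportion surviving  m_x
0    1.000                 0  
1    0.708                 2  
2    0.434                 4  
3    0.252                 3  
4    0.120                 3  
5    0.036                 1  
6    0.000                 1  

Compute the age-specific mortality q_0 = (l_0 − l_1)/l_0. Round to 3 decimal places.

q_0 = (l_0 − l_1) / l_0 = (1 − 0.708) / 1
     = 0.292 / 1 = 0.292 → 0.292

0.292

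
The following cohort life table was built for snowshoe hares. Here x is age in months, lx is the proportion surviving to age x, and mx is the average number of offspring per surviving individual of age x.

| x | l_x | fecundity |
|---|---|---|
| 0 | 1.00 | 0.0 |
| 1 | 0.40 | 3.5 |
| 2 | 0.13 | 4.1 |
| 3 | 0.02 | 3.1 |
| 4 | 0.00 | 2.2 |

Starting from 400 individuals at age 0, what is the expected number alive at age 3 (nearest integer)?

Expected survivors = N0 · l_3 = 400 × 0.02 = 8 → 8

8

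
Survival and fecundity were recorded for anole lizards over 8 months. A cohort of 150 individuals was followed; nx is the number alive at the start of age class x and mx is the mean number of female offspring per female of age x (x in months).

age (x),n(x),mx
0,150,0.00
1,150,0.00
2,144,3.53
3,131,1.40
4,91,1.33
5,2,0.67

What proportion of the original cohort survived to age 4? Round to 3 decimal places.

0.607

l_4 = n_4/n_0 = 91/150 = 0.606667… → 0.607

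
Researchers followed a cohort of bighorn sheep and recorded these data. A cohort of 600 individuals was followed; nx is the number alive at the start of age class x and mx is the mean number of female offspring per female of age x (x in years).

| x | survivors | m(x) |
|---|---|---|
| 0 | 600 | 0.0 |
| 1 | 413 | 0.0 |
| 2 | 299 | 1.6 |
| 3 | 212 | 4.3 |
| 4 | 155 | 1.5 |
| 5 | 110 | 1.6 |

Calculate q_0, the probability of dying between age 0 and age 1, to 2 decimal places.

0.31

lx = nx/n0 = nx/600: 1, 0.68833…, 0.49833…, 0.35333…, 0.25833…, 0.18333…
q_0 = (l_0 − l_1) / l_0 = (1 − 0.688333…) / 1
     = 0.311667… / 1 = 0.311667… → 0.31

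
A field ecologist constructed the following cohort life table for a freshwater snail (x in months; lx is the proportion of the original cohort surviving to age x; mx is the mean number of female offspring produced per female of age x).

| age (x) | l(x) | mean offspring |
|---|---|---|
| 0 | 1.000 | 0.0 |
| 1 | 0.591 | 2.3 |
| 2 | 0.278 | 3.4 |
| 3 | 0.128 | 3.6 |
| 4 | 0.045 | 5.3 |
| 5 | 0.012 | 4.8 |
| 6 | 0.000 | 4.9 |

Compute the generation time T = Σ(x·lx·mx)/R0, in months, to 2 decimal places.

1.92

lx·mx: 0, 1.3593, 0.9452, 0.4608, 0.2385, 0.0576, 0 → R0 = 3.0614
x·lx·mx: 0, 1.3593, 1.8904, 1.3824, 0.954, 0.288, 0 → Σ = 5.8741
T = 5.8741 / 3.0614 = 1.918763… → 1.92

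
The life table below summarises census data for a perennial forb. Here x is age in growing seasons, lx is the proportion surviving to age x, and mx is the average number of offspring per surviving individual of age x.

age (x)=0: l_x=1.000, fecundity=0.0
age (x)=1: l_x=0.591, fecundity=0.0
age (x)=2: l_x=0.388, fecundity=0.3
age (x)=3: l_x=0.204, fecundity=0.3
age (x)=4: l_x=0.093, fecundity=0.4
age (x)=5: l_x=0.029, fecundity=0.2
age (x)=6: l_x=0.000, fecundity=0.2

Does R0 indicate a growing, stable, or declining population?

R0 = Σ lx·mx = 0 + 0 + 0.1164 + 0.0612 + 0.0372 + 0.0058 + 0 = 0.2206
R0 < 1, so the population is declining.

declining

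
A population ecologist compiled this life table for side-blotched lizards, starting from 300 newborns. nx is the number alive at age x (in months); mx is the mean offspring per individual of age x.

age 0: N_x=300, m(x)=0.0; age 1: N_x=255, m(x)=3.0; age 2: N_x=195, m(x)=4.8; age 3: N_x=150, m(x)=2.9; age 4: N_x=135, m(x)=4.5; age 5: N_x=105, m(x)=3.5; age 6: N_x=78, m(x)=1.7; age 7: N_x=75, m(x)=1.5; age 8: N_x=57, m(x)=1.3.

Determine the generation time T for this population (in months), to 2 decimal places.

3.03

lx = nx/n0 = nx/300: 1, 0.85, 0.65, 0.5, 0.45, 0.35, 0.26, 0.25, 0.19
lx·mx: 0, 2.55, 3.12, 1.45, 2.025, 1.225, 0.442, 0.375, 0.247 → R0 = 11.434
x·lx·mx: 0, 2.55, 6.24, 4.35, 8.1, 6.125, 2.652, 2.625, 1.976 → Σ = 34.618
T = 34.618 / 11.434 = 3.027637… → 3.03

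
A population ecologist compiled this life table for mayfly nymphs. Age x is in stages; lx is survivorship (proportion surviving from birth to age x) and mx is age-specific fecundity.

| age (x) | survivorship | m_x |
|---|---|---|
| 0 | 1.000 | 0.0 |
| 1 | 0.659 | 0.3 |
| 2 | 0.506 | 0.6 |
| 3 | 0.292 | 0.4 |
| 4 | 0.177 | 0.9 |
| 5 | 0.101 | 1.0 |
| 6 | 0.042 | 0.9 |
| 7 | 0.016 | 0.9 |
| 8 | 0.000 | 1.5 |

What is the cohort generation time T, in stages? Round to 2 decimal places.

2.82

lx·mx: 0, 0.1977, 0.3036, 0.1168, 0.1593, 0.101, 0.0378, 0.0144, 0 → R0 = 0.9306
x·lx·mx: 0, 0.1977, 0.6072, 0.3504, 0.6372, 0.505, 0.2268, 0.1008, 0 → Σ = 2.6251
T = 2.6251 / 0.9306 = 2.820868… → 2.82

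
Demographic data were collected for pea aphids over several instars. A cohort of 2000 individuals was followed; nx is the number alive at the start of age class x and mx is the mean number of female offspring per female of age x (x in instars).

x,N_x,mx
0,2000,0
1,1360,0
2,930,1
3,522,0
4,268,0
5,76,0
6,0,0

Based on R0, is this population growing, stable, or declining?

declining

lx = nx/n0 = nx/2000: 1, 0.68, 0.465, 0.261, 0.134, 0.038, 0
R0 = Σ lx·mx = 0 + 0 + 0.465 + 0 + 0 + 0 + 0 = 0.465
R0 < 1, so the population is declining.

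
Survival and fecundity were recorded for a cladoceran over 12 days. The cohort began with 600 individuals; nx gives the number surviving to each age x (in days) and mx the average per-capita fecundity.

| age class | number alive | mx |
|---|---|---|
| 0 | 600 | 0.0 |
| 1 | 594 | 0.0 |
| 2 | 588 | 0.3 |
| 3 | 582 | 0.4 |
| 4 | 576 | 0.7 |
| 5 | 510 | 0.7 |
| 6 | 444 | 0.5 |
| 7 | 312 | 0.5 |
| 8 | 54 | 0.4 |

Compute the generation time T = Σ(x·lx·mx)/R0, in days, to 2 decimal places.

lx = nx/n0 = nx/600: 1, 0.99, 0.98, 0.97, 0.96, 0.85, 0.74, 0.52, 0.09
lx·mx: 0, 0, 0.294, 0.388, 0.672, 0.595, 0.37, 0.26, 0.036 → R0 = 2.615
x·lx·mx: 0, 0, 0.588, 1.164, 2.688, 2.975, 2.22, 1.82, 0.288 → Σ = 11.743
T = 11.743 / 2.615 = 4.490631… → 4.49

4.49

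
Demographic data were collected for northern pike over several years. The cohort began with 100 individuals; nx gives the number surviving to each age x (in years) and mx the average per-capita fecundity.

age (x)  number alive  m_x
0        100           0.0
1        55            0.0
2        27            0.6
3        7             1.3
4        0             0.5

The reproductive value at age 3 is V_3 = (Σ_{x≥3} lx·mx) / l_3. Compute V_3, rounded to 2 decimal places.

lx = nx/n0 = nx/100: 1, 0.55, 0.27, 0.07, 0
lx·mx for x ≥ 3: 0.091, 0 → sum = 0.091
V_3 = 0.091 / l_3 = 0.091 / 0.07 = 1.3 → 1.30

1.30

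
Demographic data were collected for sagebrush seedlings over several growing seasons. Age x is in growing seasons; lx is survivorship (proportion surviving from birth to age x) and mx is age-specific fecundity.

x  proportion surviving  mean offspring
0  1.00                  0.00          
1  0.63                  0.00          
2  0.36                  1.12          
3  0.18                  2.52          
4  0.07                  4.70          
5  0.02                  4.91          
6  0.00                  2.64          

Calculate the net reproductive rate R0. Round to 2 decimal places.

lx·mx by age: 0, 0, 0.4032, 0.4536, 0.329, 0.0982, 0
R0 = Σ lx·mx = 1.284 → 1.28

1.28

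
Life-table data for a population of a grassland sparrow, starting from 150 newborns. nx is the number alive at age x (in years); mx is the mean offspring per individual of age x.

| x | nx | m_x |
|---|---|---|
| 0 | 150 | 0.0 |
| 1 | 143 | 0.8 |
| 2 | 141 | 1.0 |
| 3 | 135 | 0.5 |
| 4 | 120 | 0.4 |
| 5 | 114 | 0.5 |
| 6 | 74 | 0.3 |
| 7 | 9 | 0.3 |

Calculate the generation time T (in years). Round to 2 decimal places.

2.71

lx = nx/n0 = nx/150: 1, 0.95333…, 0.94, 0.9, 0.8, 0.76, 0.49333…, 0.06
lx·mx: 0, 0.762667…, 0.94, 0.45, 0.32, 0.38, 0.148…, 0.018 → R0 = 3.018667…
x·lx·mx: 0, 0.762667…, 1.88, 1.35, 1.28, 1.9, 0.888…, 0.126 → Σ = 8.186667…
T = 8.186667… / 3.018667… = 2.712014… → 2.71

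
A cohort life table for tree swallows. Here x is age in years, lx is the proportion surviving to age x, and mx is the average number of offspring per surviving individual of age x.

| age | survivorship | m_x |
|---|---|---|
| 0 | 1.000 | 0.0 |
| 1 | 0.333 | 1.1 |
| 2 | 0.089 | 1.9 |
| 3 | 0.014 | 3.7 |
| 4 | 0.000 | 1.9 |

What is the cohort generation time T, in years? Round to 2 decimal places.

1.46

lx·mx: 0, 0.3663, 0.1691, 0.0518, 0 → R0 = 0.5872
x·lx·mx: 0, 0.3663, 0.3382, 0.1554, 0 → Σ = 0.8599
T = 0.8599 / 0.5872 = 1.464407… → 1.46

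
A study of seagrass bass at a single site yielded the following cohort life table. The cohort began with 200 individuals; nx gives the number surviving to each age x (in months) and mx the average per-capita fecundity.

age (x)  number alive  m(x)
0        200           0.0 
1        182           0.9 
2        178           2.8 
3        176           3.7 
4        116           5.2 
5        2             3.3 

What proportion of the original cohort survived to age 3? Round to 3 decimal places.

l_3 = n_3/n_0 = 176/200 = 0.88 → 0.880

0.880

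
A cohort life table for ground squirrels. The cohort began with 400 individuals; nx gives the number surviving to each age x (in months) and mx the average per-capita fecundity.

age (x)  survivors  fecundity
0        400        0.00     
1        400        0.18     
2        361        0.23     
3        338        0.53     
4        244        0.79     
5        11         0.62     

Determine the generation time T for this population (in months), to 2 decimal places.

lx = nx/n0 = nx/400: 1, 1, 0.9025, 0.845, 0.61, 0.0275
lx·mx: 0, 0.18, 0.207575, 0.44785, 0.4819, 0.01705 → R0 = 1.334375
x·lx·mx: 0, 0.18, 0.41515, 1.34355, 1.9276, 0.08525 → Σ = 3.95155
T = 3.95155 / 1.334375 = 2.961349… → 2.96

2.96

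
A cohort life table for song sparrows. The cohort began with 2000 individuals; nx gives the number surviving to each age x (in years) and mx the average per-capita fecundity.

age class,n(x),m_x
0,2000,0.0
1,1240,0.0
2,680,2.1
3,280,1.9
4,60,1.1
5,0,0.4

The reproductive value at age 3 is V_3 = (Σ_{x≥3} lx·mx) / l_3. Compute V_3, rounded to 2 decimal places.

2.14

lx = nx/n0 = nx/2000: 1, 0.62, 0.34, 0.14, 0.03, 0
lx·mx for x ≥ 3: 0.266, 0.033, 0 → sum = 0.299
V_3 = 0.299 / l_3 = 0.299 / 0.14 = 2.135714… → 2.14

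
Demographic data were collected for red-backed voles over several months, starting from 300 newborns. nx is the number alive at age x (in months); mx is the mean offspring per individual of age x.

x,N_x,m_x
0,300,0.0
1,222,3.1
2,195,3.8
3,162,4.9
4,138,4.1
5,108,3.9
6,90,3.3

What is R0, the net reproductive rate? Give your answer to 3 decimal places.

11.690

lx = nx/n0 = nx/300: 1, 0.74, 0.65, 0.54, 0.46, 0.36, 0.3
lx·mx by age: 0, 2.294, 2.47, 2.646, 1.886, 1.404, 0.99
R0 = Σ lx·mx = 11.69 → 11.690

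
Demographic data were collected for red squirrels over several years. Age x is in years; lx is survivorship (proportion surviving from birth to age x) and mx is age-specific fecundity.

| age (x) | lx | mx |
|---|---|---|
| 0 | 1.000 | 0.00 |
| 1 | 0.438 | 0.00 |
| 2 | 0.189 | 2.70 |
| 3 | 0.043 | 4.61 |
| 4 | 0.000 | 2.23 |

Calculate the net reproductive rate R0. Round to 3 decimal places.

0.709

lx·mx by age: 0, 0, 0.5103, 0.19823, 0
R0 = Σ lx·mx = 0.70853 → 0.709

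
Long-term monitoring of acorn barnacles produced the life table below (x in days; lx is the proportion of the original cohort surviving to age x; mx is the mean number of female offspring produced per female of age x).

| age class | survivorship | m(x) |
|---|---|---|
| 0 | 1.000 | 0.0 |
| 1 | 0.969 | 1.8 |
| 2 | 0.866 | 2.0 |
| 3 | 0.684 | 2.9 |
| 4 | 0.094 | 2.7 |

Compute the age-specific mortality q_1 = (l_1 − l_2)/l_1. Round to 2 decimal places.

q_1 = (l_1 − l_2) / l_1 = (0.969 − 0.866) / 0.969
     = 0.103 / 0.969 = 0.106295… → 0.11

0.11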